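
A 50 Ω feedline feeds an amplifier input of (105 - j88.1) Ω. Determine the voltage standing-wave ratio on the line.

VSWR ≈ 3.79

Γ = (Z_L − Z_0)/(Z_L + Z_0) = (55 − j88.1)/(155 − j88.1)
|Γ| = 104/178 = 0.583
VSWR = (1 + |Γ|)/(1 − |Γ|) = 1.58/0.417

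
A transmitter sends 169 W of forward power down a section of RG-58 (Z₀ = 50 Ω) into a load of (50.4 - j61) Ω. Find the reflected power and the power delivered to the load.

P_reflected ≈ 45.6 W; P_delivered ≈ 123 W

|Γ| = |(0.4 − j61)/(100.4 − j61)| = 0.519
|Γ|² = 0.27
P_refl = |Γ|²·P_inc = 45.6 W, P_del = (1 − |Γ|²)·P_inc = 123 W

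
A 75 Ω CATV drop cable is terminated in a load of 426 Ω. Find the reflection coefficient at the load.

Γ = 0.701

Γ = (Z_L − Z_0)/(Z_L + Z_0) = (426 − 75)/(426 + 75) = 351/501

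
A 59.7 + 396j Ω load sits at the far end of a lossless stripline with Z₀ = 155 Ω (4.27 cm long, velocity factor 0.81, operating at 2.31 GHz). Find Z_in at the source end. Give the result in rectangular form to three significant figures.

Z_in ≈ 11.6 + j109 Ω

λ = v/f = 0.81·c / 2.31 GHz = 0.105 m
βl = 2π·l/λ = 2π × 0.406 = 146°
tan(βl) = tan(146°) = -0.671
Z_in = Z_0·(Z_L + jZ_0·tanβl)/(Z_0 + jZ_L·tanβl)
     = 155·(59.7 + j292)/(421 − j40.1)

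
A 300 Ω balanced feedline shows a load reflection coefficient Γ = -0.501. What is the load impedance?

Z_L = Z_0·(1 + Γ)/(1 − Γ) = 300·(0.499)/(1.5)

Z_L ≈ 99.7 Ω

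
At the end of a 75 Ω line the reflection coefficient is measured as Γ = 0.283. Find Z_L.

Z_L ≈ 134 Ω

Z_L = Z_0·(1 + Γ)/(1 − Γ) = 75·(1.28)/(0.717)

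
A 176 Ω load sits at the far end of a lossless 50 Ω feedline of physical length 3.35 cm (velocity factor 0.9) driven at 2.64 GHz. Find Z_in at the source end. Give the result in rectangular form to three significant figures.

Z_in ≈ 17.8 + j23.8 Ω

λ = v/f = 0.9·c / 2.64 GHz = 0.102 m
βl = 2π·l/λ = 2π × 0.328 = 118°
tan(βl) = tan(118°) = -1.89
Z_in = Z_0·(Z_L + jZ_0·tanβl)/(Z_0 + jZ_L·tanβl)
     = 50·(176 − j94.4)/(50 − j332)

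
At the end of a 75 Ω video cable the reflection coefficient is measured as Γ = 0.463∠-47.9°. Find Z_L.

Z_L ≈ 99.3 − j86.8 Ω

Z_L = Z_0·(1 + Γ)/(1 − Γ) = 75·(1.31 − j0.344)/(0.69 + j0.344)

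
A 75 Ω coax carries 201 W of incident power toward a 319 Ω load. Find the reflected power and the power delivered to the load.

P_reflected ≈ 77.1 W; P_delivered ≈ 124 W

Γ = (319 − 75)/(319 + 75) = 0.619
|Γ|² = 0.384
P_refl = |Γ|²·P_inc = 77.1 W, P_del = (1 − |Γ|²)·P_inc = 124 W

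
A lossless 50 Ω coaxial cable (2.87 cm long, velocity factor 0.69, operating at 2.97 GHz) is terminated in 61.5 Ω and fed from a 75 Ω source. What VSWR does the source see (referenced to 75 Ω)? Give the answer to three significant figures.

VSWR ≈ 1.44

λ = v/f = 0.69·c / 2.97 GHz = 0.0697 m
βl = 2π·l/λ = 2π × 0.412 = 148°
tan(βl) = -0.619
Z_in = Z_0·(Z_L + jZ_0·tanβl)/(Z_0 + jZ_L·tanβl) = 53.8 + j10 Ω
Γ_s = (Z_in − Z_s)/(Z_in + Z_s) = (-21.2 + j10)/(129 + j10), |Γ_s| = 0.181
VSWR = (1 + |Γ_s|)/(1 − |Γ_s|)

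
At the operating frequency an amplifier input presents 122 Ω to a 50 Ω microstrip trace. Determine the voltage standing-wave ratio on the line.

VSWR ≈ 2.44

For a purely resistive load, VSWR = R_L/Z_0 or Z_0/R_L (whichever > 1) = 122/50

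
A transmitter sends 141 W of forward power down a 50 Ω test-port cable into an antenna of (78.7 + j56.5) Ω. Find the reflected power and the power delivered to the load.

P_reflected ≈ 28.7 W; P_delivered ≈ 112 W

|Γ| = |(28.7 + j56.5)/(128.7 + j56.5)| = 0.451
|Γ|² = 0.203
P_refl = |Γ|²·P_inc = 28.7 W, P_del = (1 − |Γ|²)·P_inc = 112 W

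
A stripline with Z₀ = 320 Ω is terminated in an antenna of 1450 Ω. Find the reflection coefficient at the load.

Γ = 0.638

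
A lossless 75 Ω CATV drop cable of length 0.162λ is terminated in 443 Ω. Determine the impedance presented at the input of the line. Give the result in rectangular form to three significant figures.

βl = 2π × 0.162 = 58.3°
tan(βl) = tan(58.3°) = 1.62
Z_in = Z_0·(Z_L + jZ_0·tanβl)/(Z_0 + jZ_L·tanβl)
     = 75·(443 + j122)/(75 + j718)

Z_in ≈ 17.3 − j44.5 Ω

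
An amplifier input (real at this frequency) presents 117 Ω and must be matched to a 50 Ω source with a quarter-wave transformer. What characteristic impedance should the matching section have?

Z_qwt = √(Z_0·R_L) = √(50 × 117) = √5850

Z_qwt ≈ 76.5 Ω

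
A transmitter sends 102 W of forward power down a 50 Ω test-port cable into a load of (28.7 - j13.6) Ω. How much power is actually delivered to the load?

P_delivered ≈ 91.8 W

|Γ| = |(-21.3 − j13.6)/(78.7 − j13.6)| = 0.316
|Γ|² = 0.1
P_refl = |Γ|²·P_inc = 10.2 W, P_del = (1 − |Γ|²)·P_inc = 91.8 W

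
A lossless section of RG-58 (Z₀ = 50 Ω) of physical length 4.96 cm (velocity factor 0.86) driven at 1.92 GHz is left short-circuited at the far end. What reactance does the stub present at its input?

X_in ≈ -53.8 Ω (capacitive)

λ = v/f = 0.86·c / 1.92 GHz = 0.134 m
βl = 2π·l/λ = 2π × 0.369 = 133°
tan(βl) = -1.08
For a short-circuited stub, Z_in = jZ_0·tan(βl)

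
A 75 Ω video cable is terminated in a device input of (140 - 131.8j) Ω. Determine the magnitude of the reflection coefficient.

|Γ| ≈ 0.583

Γ = (Z_L − Z_0)/(Z_L + Z_0) = (65 − j131.8)/(215 − j131.8)
|Γ| = 147/252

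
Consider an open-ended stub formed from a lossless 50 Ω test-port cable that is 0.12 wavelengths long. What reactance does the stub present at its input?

βl = 2π × 0.12 = 43.2°
tan(βl) = 0.939
For an open-ended stub, Z_in = −jZ_0·cot(βl) = −jZ_0/tan(βl)

X_in ≈ -53.2 Ω (capacitive)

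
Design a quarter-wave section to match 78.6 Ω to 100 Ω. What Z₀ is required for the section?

Z_qwt ≈ 88.7 Ω

Z_qwt = √(Z_0·R_L) = √(100 × 78.6) = √7860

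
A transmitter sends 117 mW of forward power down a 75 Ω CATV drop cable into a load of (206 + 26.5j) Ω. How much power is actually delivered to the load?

|Γ| = |(131 + j26.5)/(281 + j26.5)| = 0.474
|Γ|² = 0.224
P_refl = |Γ|²·P_inc = 26.2 mW, P_del = (1 − |Γ|²)·P_inc = 90.8 mW

P_delivered ≈ 90.8 mW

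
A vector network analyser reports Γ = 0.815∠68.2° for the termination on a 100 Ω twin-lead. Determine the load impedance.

Z_L ≈ 31.7 + j143 Ω

Z_L = Z_0·(1 + Γ)/(1 − Γ) = 100·(1.3 + j0.757)/(0.697 − j0.757)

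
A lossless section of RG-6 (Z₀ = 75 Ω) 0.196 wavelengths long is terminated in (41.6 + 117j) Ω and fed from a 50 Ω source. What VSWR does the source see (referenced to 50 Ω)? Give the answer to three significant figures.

βl = 2π × 0.196 = 70.6°
tan(βl) = 2.83
Z_in = Z_0·(Z_L + jZ_0·tanβl)/(Z_0 + jZ_L·tanβl) = 26.5 − j84.2 Ω
Γ_s = (Z_in − Z_s)/(Z_in + Z_s) = (-23.5 − j84.2)/(76.5 − j84.2), |Γ_s| = 0.768
VSWR = (1 + |Γ_s|)/(1 − |Γ_s|)

VSWR ≈ 7.63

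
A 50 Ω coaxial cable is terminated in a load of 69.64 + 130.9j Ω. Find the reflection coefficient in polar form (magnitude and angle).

Γ ≈ 0.746 ∠ 33.9°

Γ = (Z_L − Z_0)/(Z_L + Z_0) = (19.64 + j130.9)/(119.6 + j130.9)
|Γ| = 132/177 = 0.746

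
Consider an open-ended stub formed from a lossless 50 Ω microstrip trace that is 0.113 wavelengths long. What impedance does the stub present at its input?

βl = 2π × 0.113 = 40.7°
tan(βl) = 0.86
For an open-ended stub, Z_in = −jZ_0·cot(βl) = −jZ_0/tan(βl)

Z_in ≈ −j58.2 Ω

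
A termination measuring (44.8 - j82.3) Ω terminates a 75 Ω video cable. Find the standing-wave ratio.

Γ = (Z_L − Z_0)/(Z_L + Z_0) = (-30.2 − j82.3)/(119.8 − j82.3)
|Γ| = 87.7/145 = 0.603
VSWR = (1 + |Γ|)/(1 − |Γ|) = 1.6/0.397

VSWR ≈ 4.04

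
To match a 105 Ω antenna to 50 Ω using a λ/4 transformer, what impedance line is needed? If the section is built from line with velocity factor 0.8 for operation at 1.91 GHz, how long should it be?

Z_qwt = √(Z_0·R_L) = √(50 × 105) = √5250
λ = 0.8·c/f = 0.126 m, so l = λ/4 = 0.0314 m

Z_qwt ≈ 72.5 Ω; length ≈ 3.14 cm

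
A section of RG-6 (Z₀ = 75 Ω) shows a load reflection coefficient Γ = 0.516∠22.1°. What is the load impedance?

Z_L = Z_0·(1 + Γ)/(1 − Γ) = 75·(1.48 + j0.194)/(0.522 − j0.194)

Z_L ≈ 177 + j93.9 Ω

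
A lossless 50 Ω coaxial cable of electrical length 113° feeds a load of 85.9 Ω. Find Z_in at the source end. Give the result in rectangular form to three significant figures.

tan(βl) = tan(113°) = -2.36
Z_in = Z_0·(Z_L + jZ_0·tanβl)/(Z_0 + jZ_L·tanβl)
     = 50·(85.9 − j118)/(50 − j202)

Z_in ≈ 32.4 + j13.2 Ω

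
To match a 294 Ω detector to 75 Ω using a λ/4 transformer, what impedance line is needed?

Z_qwt = √(Z_0·R_L) = √(75 × 294) = √22050

Z_qwt ≈ 148 Ω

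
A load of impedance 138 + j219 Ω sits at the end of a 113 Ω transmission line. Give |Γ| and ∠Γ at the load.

Γ = (Z_L − Z_0)/(Z_L + Z_0) = (25 + j219)/(251 + j219)
|Γ| = 220/333 = 0.662

Γ ≈ 0.662 ∠ 42.4°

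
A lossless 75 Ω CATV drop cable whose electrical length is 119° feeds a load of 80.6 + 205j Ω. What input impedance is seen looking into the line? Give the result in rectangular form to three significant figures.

tan(βl) = tan(119°) = -1.8
Z_in = Z_0·(Z_L + jZ_0·tanβl)/(Z_0 + jZ_L·tanβl)
     = 75·(80.6 + j69.7)/(445 − j145)

Z_in ≈ 8.81 + j14.6 Ω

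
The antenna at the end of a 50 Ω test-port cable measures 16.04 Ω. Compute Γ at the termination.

Γ = -0.514

Γ = (Z_L − Z_0)/(Z_L + Z_0) = (16.04 − 50)/(16.04 + 50) = -33.96/66.04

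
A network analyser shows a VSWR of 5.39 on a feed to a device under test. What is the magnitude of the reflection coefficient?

|Γ| ≈ 0.687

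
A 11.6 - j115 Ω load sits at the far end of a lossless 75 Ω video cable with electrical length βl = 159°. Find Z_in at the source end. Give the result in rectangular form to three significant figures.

Z_in ≈ 77 − j338 Ω

tan(βl) = tan(159°) = -0.384
Z_in = Z_0·(Z_L + jZ_0·tanβl)/(Z_0 + jZ_L·tanβl)
     = 75·(11.6 − j144)/(30.9 − j4.45)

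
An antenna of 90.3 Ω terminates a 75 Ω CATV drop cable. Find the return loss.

RL ≈ 20.7 dB

Γ = (90.3 − 75)/(90.3 + 75) = 0.0926
RL = −20·log₁₀|Γ| = −20·log₁₀(0.0926)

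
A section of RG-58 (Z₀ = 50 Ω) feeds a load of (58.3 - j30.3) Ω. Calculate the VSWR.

Γ = (Z_L − Z_0)/(Z_L + Z_0) = (8.3 − j30.3)/(108.3 − j30.3)
|Γ| = 31.4/112 = 0.279
VSWR = (1 + |Γ|)/(1 − |Γ|) = 1.28/0.721

VSWR ≈ 1.78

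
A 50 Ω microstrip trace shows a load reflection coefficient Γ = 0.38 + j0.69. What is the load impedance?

Z_L ≈ 22.1 + j80.2 Ω

Z_L = Z_0·(1 + Γ)/(1 − Γ) = 50·(1.38 + j0.69)/(0.62 − j0.69)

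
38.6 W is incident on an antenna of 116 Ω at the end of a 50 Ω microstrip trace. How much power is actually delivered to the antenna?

P_delivered ≈ 32.5 W

Γ = (116 − 50)/(116 + 50) = 0.398
|Γ|² = 0.158
P_refl = |Γ|²·P_inc = 6.1 W, P_del = (1 − |Γ|²)·P_inc = 32.5 W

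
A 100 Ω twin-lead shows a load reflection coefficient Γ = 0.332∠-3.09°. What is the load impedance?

Z_L ≈ 199 − j8 Ω

Z_L = Z_0·(1 + Γ)/(1 − Γ) = 100·(1.33 − j0.0179)/(0.668 + j0.0179)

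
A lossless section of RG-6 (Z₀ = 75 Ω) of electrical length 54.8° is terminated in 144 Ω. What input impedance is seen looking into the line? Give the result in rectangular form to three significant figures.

Z_in ≈ 51.5 − j34 Ω

tan(βl) = tan(54.8°) = 1.42
Z_in = Z_0·(Z_L + jZ_0·tanβl)/(Z_0 + jZ_L·tanβl)
     = 75·(144 + j106)/(75 + j204)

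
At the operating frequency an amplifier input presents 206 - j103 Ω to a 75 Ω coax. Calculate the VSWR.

Γ = (Z_L − Z_0)/(Z_L + Z_0) = (131 − j103)/(281 − j103)
|Γ| = 167/299 = 0.557
VSWR = (1 + |Γ|)/(1 − |Γ|) = 1.56/0.443

VSWR ≈ 3.51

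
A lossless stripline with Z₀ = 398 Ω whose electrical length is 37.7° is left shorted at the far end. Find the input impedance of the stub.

tan(βl) = 0.773
For a shorted stub, Z_in = jZ_0·tan(βl)

Z_in ≈ +j308 Ω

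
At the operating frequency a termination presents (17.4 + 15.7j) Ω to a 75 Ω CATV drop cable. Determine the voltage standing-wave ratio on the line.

VSWR ≈ 4.51

Γ = (Z_L − Z_0)/(Z_L + Z_0) = (-57.6 + j15.7)/(92.4 + j15.7)
|Γ| = 59.7/93.7 = 0.637
VSWR = (1 + |Γ|)/(1 − |Γ|) = 1.64/0.363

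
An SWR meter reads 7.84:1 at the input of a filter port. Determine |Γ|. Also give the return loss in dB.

|Γ| = (S − 1)/(S + 1) = (7.84 − 1)/(7.84 + 1) = 6.84/8.84
RL = −20·log₁₀|Γ| = −20·log₁₀(0.774)

|Γ| ≈ 0.774; return loss ≈ 2.23 dB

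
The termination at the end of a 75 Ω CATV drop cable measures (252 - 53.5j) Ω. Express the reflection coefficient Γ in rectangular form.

Γ = (Z_L − Z_0)/(Z_L + Z_0) = (177 − j53.5)/(327 − j53.5)

Γ ≈ 0.553 − j0.0731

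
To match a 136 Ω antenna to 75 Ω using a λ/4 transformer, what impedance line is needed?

Z_qwt ≈ 101 Ω

Z_qwt = √(Z_0·R_L) = √(75 × 136) = √10200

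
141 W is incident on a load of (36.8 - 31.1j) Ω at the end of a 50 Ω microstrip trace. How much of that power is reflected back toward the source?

|Γ| = |(-13.2 − j31.1)/(86.8 − j31.1)| = 0.366
|Γ|² = 0.134
P_refl = |Γ|²·P_inc = 18.9 W, P_del = (1 − |Γ|²)·P_inc = 122 W

P_reflected ≈ 18.9 W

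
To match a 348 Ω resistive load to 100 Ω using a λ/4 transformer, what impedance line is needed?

Z_qwt = √(Z_0·R_L) = √(100 × 348) = √34800

Z_qwt ≈ 187 Ω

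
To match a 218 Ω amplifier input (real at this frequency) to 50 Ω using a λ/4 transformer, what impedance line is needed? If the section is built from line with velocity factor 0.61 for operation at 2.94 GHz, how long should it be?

Z_qwt = √(Z_0·R_L) = √(50 × 218) = √10900
λ = 0.61·c/f = 0.0622 m, so l = λ/4 = 0.0156 m

Z_qwt ≈ 104 Ω; length ≈ 1.56 cm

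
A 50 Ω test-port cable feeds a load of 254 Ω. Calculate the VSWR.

VSWR ≈ 5.08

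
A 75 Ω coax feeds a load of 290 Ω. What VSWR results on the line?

For a purely resistive load, VSWR = R_L/Z_0 or Z_0/R_L (whichever > 1) = 290/75

VSWR ≈ 3.87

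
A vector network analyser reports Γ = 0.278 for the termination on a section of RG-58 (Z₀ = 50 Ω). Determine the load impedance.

Z_L = Z_0·(1 + Γ)/(1 − Γ) = 50·(1.28)/(0.722)

Z_L ≈ 88.5 Ω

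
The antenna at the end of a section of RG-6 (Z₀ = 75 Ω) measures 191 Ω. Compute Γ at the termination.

Γ = (Z_L − Z_0)/(Z_L + Z_0) = (191 − 75)/(191 + 75) = 116/266

Γ = 0.436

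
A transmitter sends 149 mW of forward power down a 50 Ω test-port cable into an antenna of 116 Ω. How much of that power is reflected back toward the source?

P_reflected ≈ 23.6 mW

Γ = (116 − 50)/(116 + 50) = 0.398
|Γ|² = 0.158
P_refl = |Γ|²·P_inc = 23.6 mW, P_del = (1 − |Γ|²)·P_inc = 125 mW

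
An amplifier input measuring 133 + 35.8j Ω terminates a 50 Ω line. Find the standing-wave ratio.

VSWR ≈ 2.88

Γ = (Z_L − Z_0)/(Z_L + Z_0) = (83 + j35.8)/(183 + j35.8)
|Γ| = 90.4/186 = 0.485
VSWR = (1 + |Γ|)/(1 − |Γ|) = 1.48/0.515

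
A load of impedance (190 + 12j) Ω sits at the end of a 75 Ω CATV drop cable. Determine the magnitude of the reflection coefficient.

|Γ| ≈ 0.436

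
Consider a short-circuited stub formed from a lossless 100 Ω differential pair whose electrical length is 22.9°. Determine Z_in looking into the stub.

Z_in ≈ +j42.2 Ω

tan(βl) = 0.422
For a short-circuited stub, Z_in = jZ_0·tan(βl)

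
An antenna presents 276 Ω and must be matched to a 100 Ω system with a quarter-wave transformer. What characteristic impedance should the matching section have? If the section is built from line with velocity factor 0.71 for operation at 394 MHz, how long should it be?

Z_qwt ≈ 166 Ω; length ≈ 13.5 cm

Z_qwt = √(Z_0·R_L) = √(100 × 276) = √27600
λ = 0.71·c/f = 0.541 m, so l = λ/4 = 0.135 m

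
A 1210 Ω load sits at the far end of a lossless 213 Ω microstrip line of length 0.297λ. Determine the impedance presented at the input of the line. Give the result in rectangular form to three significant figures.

Z_in ≈ 40.8 + j62.6 Ω

βl = 2π × 0.297 = 107°
tan(βl) = tan(107°) = -3.29
Z_in = Z_0·(Z_L + jZ_0·tanβl)/(Z_0 + jZ_L·tanβl)
     = 213·(1210 − j700)/(213 − j3980)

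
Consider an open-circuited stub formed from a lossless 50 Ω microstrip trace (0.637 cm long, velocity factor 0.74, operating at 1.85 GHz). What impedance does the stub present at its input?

λ = v/f = 0.74·c / 1.85 GHz = 0.12 m
βl = 2π·l/λ = 2π × 0.0531 = 19.1°
tan(βl) = 0.346
For an open-circuited stub, Z_in = −jZ_0·cot(βl) = −jZ_0/tan(βl)

Z_in ≈ −j144 Ω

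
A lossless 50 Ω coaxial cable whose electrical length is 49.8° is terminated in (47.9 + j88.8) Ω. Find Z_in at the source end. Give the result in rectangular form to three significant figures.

Z_in ≈ 46 − j87 Ω

tan(βl) = tan(49.8°) = 1.18
Z_in = Z_0·(Z_L + jZ_0·tanβl)/(Z_0 + jZ_L·tanβl)
     = 50·(47.9 + j148)/(-55.1 + j56.7)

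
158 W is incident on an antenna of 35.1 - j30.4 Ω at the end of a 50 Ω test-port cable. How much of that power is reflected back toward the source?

|Γ| = |(-14.9 − j30.4)/(85.1 − j30.4)| = 0.375
|Γ|² = 0.14
P_refl = |Γ|²·P_inc = 22.2 W, P_del = (1 − |Γ|²)·P_inc = 136 W

P_reflected ≈ 22.2 W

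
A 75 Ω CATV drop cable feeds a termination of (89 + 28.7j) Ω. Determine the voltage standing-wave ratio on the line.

VSWR ≈ 1.47

Γ = (Z_L − Z_0)/(Z_L + Z_0) = (14 + j28.7)/(164 + j28.7)
|Γ| = 31.9/166 = 0.192
VSWR = (1 + |Γ|)/(1 − |Γ|) = 1.19/0.808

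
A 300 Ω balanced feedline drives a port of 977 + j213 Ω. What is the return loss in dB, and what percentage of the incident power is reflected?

RL ≈ 5.22 dB; 30.1% of incident power reflected

Γ = (677 + j213)/(1277 + j213), |Γ| = 0.548
RL = −20·log₁₀(0.548) = 5.22 dB
P_refl/P_inc = |Γ|² = 0.301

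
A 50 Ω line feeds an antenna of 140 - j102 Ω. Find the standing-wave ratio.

Γ = (Z_L − Z_0)/(Z_L + Z_0) = (90 − j102)/(190 − j102)
|Γ| = 136/216 = 0.631
VSWR = (1 + |Γ|)/(1 − |Γ|) = 1.63/0.369

VSWR ≈ 4.42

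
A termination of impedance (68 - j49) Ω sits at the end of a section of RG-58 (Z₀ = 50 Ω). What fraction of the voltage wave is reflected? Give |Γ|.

Γ = (Z_L − Z_0)/(Z_L + Z_0) = (18 − j49)/(118 − j49)
|Γ| = 52.2/128

|Γ| ≈ 0.409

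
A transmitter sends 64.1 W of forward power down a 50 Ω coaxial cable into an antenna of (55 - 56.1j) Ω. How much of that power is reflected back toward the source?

P_reflected ≈ 14.3 W

|Γ| = |(5 − j56.1)/(105 − j56.1)| = 0.473
|Γ|² = 0.224
P_refl = |Γ|²·P_inc = 14.3 W, P_del = (1 − |Γ|²)·P_inc = 49.8 W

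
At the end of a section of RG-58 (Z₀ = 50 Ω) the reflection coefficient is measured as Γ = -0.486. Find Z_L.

Z_L ≈ 17.3 Ω

Z_L = Z_0·(1 + Γ)/(1 − Γ) = 50·(0.514)/(1.49)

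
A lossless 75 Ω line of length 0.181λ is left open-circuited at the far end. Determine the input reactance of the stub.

X_in ≈ -34.7 Ω (capacitive)

βl = 2π × 0.181 = 65.2°
tan(βl) = 2.16
For an open-circuited stub, Z_in = −jZ_0·cot(βl) = −jZ_0/tan(βl)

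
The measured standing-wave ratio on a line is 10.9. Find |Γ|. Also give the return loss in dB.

|Γ| ≈ 0.832; return loss ≈ 1.6 dB

|Γ| = (S − 1)/(S + 1) = (10.9 − 1)/(10.9 + 1) = 9.9/11.9
RL = −20·log₁₀|Γ| = −20·log₁₀(0.832)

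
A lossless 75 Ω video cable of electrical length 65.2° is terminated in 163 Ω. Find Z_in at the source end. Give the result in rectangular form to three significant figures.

Z_in ≈ 40.1 − j26.1 Ω

tan(βl) = tan(65.2°) = 2.16
Z_in = Z_0·(Z_L + jZ_0·tanβl)/(Z_0 + jZ_L·tanβl)
     = 75·(163 + j162)/(75 + j353)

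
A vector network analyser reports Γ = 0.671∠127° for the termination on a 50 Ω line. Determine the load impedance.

Z_L ≈ 12.2 + j23.7 Ω

Z_L = Z_0·(1 + Γ)/(1 − Γ) = 50·(0.596 + j0.536)/(1.4 − j0.536)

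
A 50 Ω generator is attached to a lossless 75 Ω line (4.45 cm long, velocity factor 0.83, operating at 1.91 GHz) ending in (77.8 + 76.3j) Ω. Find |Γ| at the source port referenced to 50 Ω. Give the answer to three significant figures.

|Γ| ≈ 0.272

λ = v/f = 0.83·c / 1.91 GHz = 0.13 m
βl = 2π·l/λ = 2π × 0.341 = 123°
tan(βl) = -1.55
Z_in = Z_0·(Z_L + jZ_0·tanβl)/(Z_0 + jZ_L·tanβl) = 28.7 + j2.46 Ω
Γ_s = (Z_in − Z_s)/(Z_in + Z_s) = (-21.3 + j2.46)/(78.7 + j2.46), |Γ_s| = 0.272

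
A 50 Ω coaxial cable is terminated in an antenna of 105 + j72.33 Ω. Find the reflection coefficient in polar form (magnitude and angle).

Γ ≈ 0.531 ∠ 27.7°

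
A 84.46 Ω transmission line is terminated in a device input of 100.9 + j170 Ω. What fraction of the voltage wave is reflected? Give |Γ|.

|Γ| ≈ 0.679

Γ = (Z_L − Z_0)/(Z_L + Z_0) = (16.44 + j170)/(185.4 + j170)
|Γ| = 171/252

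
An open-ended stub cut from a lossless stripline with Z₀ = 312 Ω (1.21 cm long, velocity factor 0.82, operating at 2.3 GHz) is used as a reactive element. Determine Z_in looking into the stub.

λ = v/f = 0.82·c / 2.3 GHz = 0.107 m
βl = 2π·l/λ = 2π × 0.113 = 40.7°
tan(βl) = 0.861
For an open-ended stub, Z_in = −jZ_0·cot(βl) = −jZ_0/tan(βl)

Z_in ≈ −j362 Ω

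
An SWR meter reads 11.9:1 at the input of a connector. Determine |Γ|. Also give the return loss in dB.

|Γ| ≈ 0.845; return loss ≈ 1.46 dB

|Γ| = (S − 1)/(S + 1) = (11.9 − 1)/(11.9 + 1) = 10.9/12.9
RL = −20·log₁₀|Γ| = −20·log₁₀(0.845)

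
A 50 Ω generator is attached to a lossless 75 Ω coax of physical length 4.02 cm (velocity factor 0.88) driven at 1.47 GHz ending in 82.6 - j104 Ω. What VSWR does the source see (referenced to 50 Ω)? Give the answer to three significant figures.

VSWR ≈ 2.58

λ = v/f = 0.88·c / 1.47 GHz = 0.18 m
βl = 2π·l/λ = 2π × 0.224 = 80.6°
tan(βl) = 6.03
Z_in = Z_0·(Z_L + jZ_0·tanβl)/(Z_0 + jZ_L·tanβl) = 23.4 + j20.6 Ω
Γ_s = (Z_in − Z_s)/(Z_in + Z_s) = (-26.6 + j20.6)/(73.4 + j20.6), |Γ_s| = 0.441
VSWR = (1 + |Γ_s|)/(1 − |Γ_s|)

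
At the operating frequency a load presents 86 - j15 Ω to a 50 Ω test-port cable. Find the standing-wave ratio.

Γ = (Z_L − Z_0)/(Z_L + Z_0) = (36 − j15)/(136 − j15)
|Γ| = 39/137 = 0.285
VSWR = (1 + |Γ|)/(1 − |Γ|) = 1.29/0.715

VSWR ≈ 1.8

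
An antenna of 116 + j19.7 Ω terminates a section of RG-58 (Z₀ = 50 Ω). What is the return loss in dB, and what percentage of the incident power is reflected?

RL ≈ 7.7 dB; 17% of incident power reflected

Γ = (66 + j19.7)/(166 + j19.7), |Γ| = 0.412
RL = −20·log₁₀(0.412) = 7.7 dB
P_refl/P_inc = |Γ|² = 0.17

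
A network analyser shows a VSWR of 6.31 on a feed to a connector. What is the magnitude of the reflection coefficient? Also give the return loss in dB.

|Γ| ≈ 0.726; return loss ≈ 2.78 dB

|Γ| = (S − 1)/(S + 1) = (6.31 − 1)/(6.31 + 1) = 5.31/7.31
RL = −20·log₁₀|Γ| = −20·log₁₀(0.726)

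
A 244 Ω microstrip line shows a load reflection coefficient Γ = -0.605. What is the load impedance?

Z_L ≈ 60 Ω

Z_L = Z_0·(1 + Γ)/(1 − Γ) = 244·(0.395)/(1.6)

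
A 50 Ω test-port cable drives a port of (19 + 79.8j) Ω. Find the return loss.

RL ≈ 1.81 dB

Γ = (-31 + j79.8)/(69 + j79.8), |Γ| = 0.812
RL = −20·log₁₀|Γ| = −20·log₁₀(0.812)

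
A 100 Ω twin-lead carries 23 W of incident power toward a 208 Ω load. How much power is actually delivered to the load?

Γ = (208 − 100)/(208 + 100) = 0.351
|Γ|² = 0.123
P_refl = |Γ|²·P_inc = 2.83 W, P_del = (1 − |Γ|²)·P_inc = 20.2 W

P_delivered ≈ 20.2 W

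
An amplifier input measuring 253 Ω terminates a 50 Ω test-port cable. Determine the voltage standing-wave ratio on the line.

VSWR ≈ 5.06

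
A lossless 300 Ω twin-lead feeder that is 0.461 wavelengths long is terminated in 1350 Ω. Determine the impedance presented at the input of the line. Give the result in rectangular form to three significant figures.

Z_in ≈ 633 + j637 Ω

βl = 2π × 0.461 = 166°
tan(βl) = tan(166°) = -0.25
Z_in = Z_0·(Z_L + jZ_0·tanβl)/(Z_0 + jZ_L·tanβl)
     = 300·(1350 − j75)/(300 − j338)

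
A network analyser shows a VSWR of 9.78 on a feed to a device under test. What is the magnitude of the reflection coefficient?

|Γ| = (S − 1)/(S + 1) = (9.78 − 1)/(9.78 + 1) = 8.78/10.8

|Γ| ≈ 0.814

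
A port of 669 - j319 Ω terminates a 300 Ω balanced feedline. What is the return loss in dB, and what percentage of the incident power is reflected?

RL ≈ 6.41 dB; 22.9% of incident power reflected

Γ = (369 − j319)/(969 − j319), |Γ| = 0.478
RL = −20·log₁₀(0.478) = 6.41 dB
P_refl/P_inc = |Γ|² = 0.229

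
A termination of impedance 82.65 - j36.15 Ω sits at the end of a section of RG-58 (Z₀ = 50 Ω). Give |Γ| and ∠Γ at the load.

Γ ≈ 0.354 ∠ -32.7°

Γ = (Z_L − Z_0)/(Z_L + Z_0) = (32.65 − j36.15)/(132.7 − j36.15)
|Γ| = 48.7/137 = 0.354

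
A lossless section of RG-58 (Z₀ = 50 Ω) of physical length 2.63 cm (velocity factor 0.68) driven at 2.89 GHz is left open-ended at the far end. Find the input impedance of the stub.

λ = v/f = 0.68·c / 2.89 GHz = 0.0706 m
βl = 2π·l/λ = 2π × 0.373 = 134°
tan(βl) = -1.03
For an open-ended stub, Z_in = −jZ_0·cot(βl) = −jZ_0/tan(βl)

Z_in ≈ +j48.5 Ω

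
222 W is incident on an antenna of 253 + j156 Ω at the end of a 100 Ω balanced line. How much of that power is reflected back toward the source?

|Γ| = |(153 + j156)/(353 + j156)| = 0.566
|Γ|² = 0.321
P_refl = |Γ|²·P_inc = 71.2 W, P_del = (1 − |Γ|²)·P_inc = 151 W

P_reflected ≈ 71.2 W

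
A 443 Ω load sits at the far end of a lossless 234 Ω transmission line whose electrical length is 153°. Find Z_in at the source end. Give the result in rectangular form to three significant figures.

tan(βl) = tan(153°) = -0.51
Z_in = Z_0·(Z_L + jZ_0·tanβl)/(Z_0 + jZ_L·tanβl)
     = 234·(443 − j119)/(234 − j226)

Z_in ≈ 289 + j160 Ω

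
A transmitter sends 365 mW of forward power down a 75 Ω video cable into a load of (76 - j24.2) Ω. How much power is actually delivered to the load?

|Γ| = |(1 − j24.2)/(151 − j24.2)| = 0.158
|Γ|² = 0.0251
P_refl = |Γ|²·P_inc = 9.16 mW, P_del = (1 − |Γ|²)·P_inc = 356 mW

P_delivered ≈ 356 mW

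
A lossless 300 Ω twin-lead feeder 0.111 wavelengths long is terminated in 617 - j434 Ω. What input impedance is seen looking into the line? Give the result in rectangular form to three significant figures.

Z_in ≈ 134 − j187 Ω

βl = 2π × 0.111 = 40°
tan(βl) = tan(40°) = 0.838
Z_in = Z_0·(Z_L + jZ_0·tanβl)/(Z_0 + jZ_L·tanβl)
     = 300·(617 − j183)/(664 + j517)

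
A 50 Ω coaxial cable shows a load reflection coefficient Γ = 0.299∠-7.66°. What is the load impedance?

Z_L = Z_0·(1 + Γ)/(1 − Γ) = 50·(1.3 − j0.0399)/(0.704 + j0.0399)

Z_L ≈ 91.7 − j8.02 Ω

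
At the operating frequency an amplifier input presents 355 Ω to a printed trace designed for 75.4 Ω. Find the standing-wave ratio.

VSWR ≈ 4.71

Γ = (355 − 75.4)/(355 + 75.4) = 0.65
VSWR = (1 + 0.65)/(1 − 0.65)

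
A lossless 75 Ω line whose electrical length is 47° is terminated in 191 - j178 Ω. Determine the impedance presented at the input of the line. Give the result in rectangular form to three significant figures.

tan(βl) = tan(47°) = 1.07
Z_in = Z_0·(Z_L + jZ_0·tanβl)/(Z_0 + jZ_L·tanβl)
     = 75·(191 − j97.6)/(266 + j205)

Z_in ≈ 20.5 − j43.3 Ω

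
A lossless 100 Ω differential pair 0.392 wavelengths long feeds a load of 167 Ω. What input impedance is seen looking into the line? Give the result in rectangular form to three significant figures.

Z_in ≈ 98 + j51.3 Ω

βl = 2π × 0.392 = 141°
tan(βl) = tan(141°) = -0.806
Z_in = Z_0·(Z_L + jZ_0·tanβl)/(Z_0 + jZ_L·tanβl)
     = 100·(167 − j80.6)/(100 − j135)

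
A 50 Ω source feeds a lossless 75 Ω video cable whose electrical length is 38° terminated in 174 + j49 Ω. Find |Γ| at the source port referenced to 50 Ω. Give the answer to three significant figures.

|Γ| ≈ 0.536

tan(βl) = 0.781
Z_in = Z_0·(Z_L + jZ_0·tanβl)/(Z_0 + jZ_L·tanβl) = 79.5 − j74.5 Ω
Γ_s = (Z_in − Z_s)/(Z_in + Z_s) = (29.5 − j74.5)/(129 − j74.5), |Γ_s| = 0.536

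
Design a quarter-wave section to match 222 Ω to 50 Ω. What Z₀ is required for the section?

Z_qwt = √(Z_0·R_L) = √(50 × 222) = √11100

Z_qwt ≈ 105 Ω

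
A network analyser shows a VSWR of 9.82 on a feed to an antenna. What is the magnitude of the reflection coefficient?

|Γ| ≈ 0.815

|Γ| = (S − 1)/(S + 1) = (9.82 − 1)/(9.82 + 1) = 8.82/10.8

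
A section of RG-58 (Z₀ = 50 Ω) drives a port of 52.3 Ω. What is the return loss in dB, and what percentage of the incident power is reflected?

Γ = (52.3 − 50)/(52.3 + 50) = 0.0225
RL = −20·log₁₀(0.0225) = 33 dB
P_refl/P_inc = |Γ|² = 0.000505

RL ≈ 33 dB; 0.0505% of incident power reflected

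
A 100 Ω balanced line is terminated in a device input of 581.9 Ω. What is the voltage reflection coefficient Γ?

Γ = 0.707

Γ = (Z_L − Z_0)/(Z_L + Z_0) = (581.9 − 100)/(581.9 + 100) = 481.9/681.9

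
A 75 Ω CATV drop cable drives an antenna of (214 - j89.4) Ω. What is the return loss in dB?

RL ≈ 5.25 dB

Γ = (139 − j89.4)/(289 − j89.4), |Γ| = 0.546
RL = −20·log₁₀|Γ| = −20·log₁₀(0.546)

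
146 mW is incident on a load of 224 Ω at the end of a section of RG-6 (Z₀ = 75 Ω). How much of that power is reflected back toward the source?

P_reflected ≈ 36.3 mW

Γ = (224 − 75)/(224 + 75) = 0.498
|Γ|² = 0.248
P_refl = |Γ|²·P_inc = 36.3 mW, P_del = (1 − |Γ|²)·P_inc = 110 mW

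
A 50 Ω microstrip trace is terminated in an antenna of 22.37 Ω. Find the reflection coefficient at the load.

Γ = (Z_L − Z_0)/(Z_L + Z_0) = (22.37 − 50)/(22.37 + 50) = -27.63/72.37

Γ = -0.382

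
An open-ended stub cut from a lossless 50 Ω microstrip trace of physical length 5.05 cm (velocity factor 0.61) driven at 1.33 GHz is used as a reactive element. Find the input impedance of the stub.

Z_in ≈ +j45.2 Ω

λ = v/f = 0.61·c / 1.33 GHz = 0.138 m
βl = 2π·l/λ = 2π × 0.367 = 132°
tan(βl) = -1.11
For an open-ended stub, Z_in = −jZ_0·cot(βl) = −jZ_0/tan(βl)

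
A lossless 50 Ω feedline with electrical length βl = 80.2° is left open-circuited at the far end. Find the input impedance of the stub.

tan(βl) = 5.79
For an open-circuited stub, Z_in = −jZ_0·cot(βl) = −jZ_0/tan(βl)

Z_in ≈ −j8.64 Ω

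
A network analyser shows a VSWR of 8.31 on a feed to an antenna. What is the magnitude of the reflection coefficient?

|Γ| = (S − 1)/(S + 1) = (8.31 − 1)/(8.31 + 1) = 7.31/9.31

|Γ| ≈ 0.785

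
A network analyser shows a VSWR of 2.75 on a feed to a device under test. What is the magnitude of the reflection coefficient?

|Γ| ≈ 0.467

|Γ| = (S − 1)/(S + 1) = (2.75 − 1)/(2.75 + 1) = 1.75/3.75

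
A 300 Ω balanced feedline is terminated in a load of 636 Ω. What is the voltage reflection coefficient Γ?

Γ = (Z_L − Z_0)/(Z_L + Z_0) = (636 − 300)/(636 + 300) = 336/936

Γ = 0.359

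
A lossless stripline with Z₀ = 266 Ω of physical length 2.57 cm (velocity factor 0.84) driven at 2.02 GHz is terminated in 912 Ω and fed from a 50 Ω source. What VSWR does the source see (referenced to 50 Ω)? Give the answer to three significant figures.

VSWR ≈ 3.07

λ = v/f = 0.84·c / 2.02 GHz = 0.125 m
βl = 2π·l/λ = 2π × 0.206 = 74.2°
tan(βl) = 3.53
Z_in = Z_0·(Z_L + jZ_0·tanβl)/(Z_0 + jZ_L·tanβl) = 83.3 − j68.6 Ω
Γ_s = (Z_in − Z_s)/(Z_in + Z_s) = (33.3 − j68.6)/(133 − j68.6), |Γ_s| = 0.509
VSWR = (1 + |Γ_s|)/(1 − |Γ_s|)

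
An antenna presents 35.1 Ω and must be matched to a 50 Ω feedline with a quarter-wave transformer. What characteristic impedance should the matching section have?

Z_qwt ≈ 41.9 Ω

Z_qwt = √(Z_0·R_L) = √(50 × 35.1) = √1755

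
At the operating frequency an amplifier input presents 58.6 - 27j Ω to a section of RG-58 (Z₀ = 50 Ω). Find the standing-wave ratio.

VSWR ≈ 1.68

Γ = (Z_L − Z_0)/(Z_L + Z_0) = (8.6 − j27)/(108.6 − j27)
|Γ| = 28.3/112 = 0.253
VSWR = (1 + |Γ|)/(1 − |Γ|) = 1.25/0.747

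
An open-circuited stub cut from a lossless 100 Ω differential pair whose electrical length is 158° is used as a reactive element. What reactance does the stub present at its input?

X_in ≈ 248 Ω (inductive)

tan(βl) = -0.404
For an open-circuited stub, Z_in = −jZ_0·cot(βl) = −jZ_0/tan(βl)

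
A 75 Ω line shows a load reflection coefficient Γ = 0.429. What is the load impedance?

Z_L ≈ 188 Ω

Z_L = Z_0·(1 + Γ)/(1 − Γ) = 75·(1.43)/(0.571)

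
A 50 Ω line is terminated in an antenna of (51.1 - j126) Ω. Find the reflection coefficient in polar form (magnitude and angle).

Γ ≈ 0.78 ∠ -38.2°

Γ = (Z_L − Z_0)/(Z_L + Z_0) = (1.1 − j126)/(101.1 − j126)
|Γ| = 126/162 = 0.78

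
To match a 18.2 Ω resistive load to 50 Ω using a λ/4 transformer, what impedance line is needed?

Z_qwt ≈ 30.2 Ω

Z_qwt = √(Z_0·R_L) = √(50 × 18.2) = √910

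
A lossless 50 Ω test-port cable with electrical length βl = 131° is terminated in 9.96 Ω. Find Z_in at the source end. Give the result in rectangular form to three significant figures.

Z_in ≈ 22 − j52.5 Ω

tan(βl) = tan(131°) = -1.15
Z_in = Z_0·(Z_L + jZ_0·tanβl)/(Z_0 + jZ_L·tanβl)
     = 50·(9.96 − j57.5)/(50 − j11.5)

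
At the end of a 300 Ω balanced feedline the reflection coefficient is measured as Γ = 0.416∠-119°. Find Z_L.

Z_L ≈ 157 − j138 Ω

Z_L = Z_0·(1 + Γ)/(1 − Γ) = 300·(0.798 − j0.364)/(1.2 + j0.364)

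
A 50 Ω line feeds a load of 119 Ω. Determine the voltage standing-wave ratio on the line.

VSWR ≈ 2.38

Γ = (119 − 50)/(119 + 50) = 0.408
VSWR = (1 + 0.408)/(1 − 0.408)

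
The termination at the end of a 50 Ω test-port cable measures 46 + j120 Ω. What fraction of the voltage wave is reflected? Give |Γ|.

|Γ| ≈ 0.781

Γ = (Z_L − Z_0)/(Z_L + Z_0) = (-4 + j120)/(96 + j120)
|Γ| = 120/154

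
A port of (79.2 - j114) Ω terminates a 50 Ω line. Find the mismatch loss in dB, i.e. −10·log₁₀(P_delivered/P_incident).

Γ = (29.2 − j114)/(129.2 − j114), |Γ| = 0.683
|Γ|² = 0.466, so P_del/P_inc = 1 − |Γ|² = 0.534
ML = −10·log₁₀(1 − |Γ|²)

mismatch loss ≈ 2.73 dB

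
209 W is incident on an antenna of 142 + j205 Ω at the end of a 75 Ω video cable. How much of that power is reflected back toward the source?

|Γ| = |(67 + j205)/(217 + j205)| = 0.722
|Γ|² = 0.522
P_refl = |Γ|²·P_inc = 109 W, P_del = (1 − |Γ|²)·P_inc = 99.9 W

P_reflected ≈ 109 W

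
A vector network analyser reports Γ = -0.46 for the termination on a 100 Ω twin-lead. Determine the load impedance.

Z_L ≈ 37 Ω

Z_L = Z_0·(1 + Γ)/(1 − Γ) = 100·(0.54)/(1.46)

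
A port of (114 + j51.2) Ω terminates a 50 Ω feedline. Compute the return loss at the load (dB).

Γ = (64 + j51.2)/(164 + j51.2), |Γ| = 0.477
RL = −20·log₁₀|Γ| = −20·log₁₀(0.477)

RL ≈ 6.43 dB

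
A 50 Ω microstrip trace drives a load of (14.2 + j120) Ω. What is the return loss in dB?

Γ = (-35.8 + j120)/(64.2 + j120), |Γ| = 0.92
RL = −20·log₁₀|Γ| = −20·log₁₀(0.92)

RL ≈ 0.723 dB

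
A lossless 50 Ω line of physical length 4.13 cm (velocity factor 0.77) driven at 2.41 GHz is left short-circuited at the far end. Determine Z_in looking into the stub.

Z_in ≈ −j23.2 Ω

λ = v/f = 0.77·c / 2.41 GHz = 0.0959 m
βl = 2π·l/λ = 2π × 0.431 = 155°
tan(βl) = -0.464
For a short-circuited stub, Z_in = jZ_0·tan(βl)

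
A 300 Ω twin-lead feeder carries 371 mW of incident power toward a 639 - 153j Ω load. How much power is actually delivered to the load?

|Γ| = |(339 − j153)/(939 − j153)| = 0.391
|Γ|² = 0.153
P_refl = |Γ|²·P_inc = 56.7 mW, P_del = (1 − |Γ|²)·P_inc = 314 mW

P_delivered ≈ 314 mW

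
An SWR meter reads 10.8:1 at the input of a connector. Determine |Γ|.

|Γ| ≈ 0.831

|Γ| = (S − 1)/(S + 1) = (10.8 − 1)/(10.8 + 1) = 9.8/11.8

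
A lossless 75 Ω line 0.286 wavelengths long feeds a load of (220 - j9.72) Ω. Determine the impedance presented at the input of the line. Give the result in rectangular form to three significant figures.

βl = 2π × 0.286 = 103°
tan(βl) = tan(103°) = -4.35
Z_in = Z_0·(Z_L + jZ_0·tanβl)/(Z_0 + jZ_L·tanβl)
     = 75·(220 − j336)/(32.8 − j956)

Z_in ≈ 26.9 + j16.3 Ω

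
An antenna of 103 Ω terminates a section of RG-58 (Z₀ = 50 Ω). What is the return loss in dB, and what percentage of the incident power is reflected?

Γ = (103 − 50)/(103 + 50) = 0.346
RL = −20·log₁₀(0.346) = 9.21 dB
P_refl/P_inc = |Γ|² = 0.12

RL ≈ 9.21 dB; 12% of incident power reflected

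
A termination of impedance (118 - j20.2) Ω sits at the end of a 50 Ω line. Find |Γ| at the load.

|Γ| ≈ 0.419

Γ = (Z_L − Z_0)/(Z_L + Z_0) = (68 − j20.2)/(168 − j20.2)
|Γ| = 70.9/169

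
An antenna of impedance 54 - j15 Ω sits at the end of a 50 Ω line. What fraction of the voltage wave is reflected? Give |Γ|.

Γ = (Z_L − Z_0)/(Z_L + Z_0) = (4 − j15)/(104 − j15)
|Γ| = 15.5/105

|Γ| ≈ 0.148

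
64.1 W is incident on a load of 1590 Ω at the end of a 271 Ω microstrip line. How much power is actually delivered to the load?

P_delivered ≈ 31.9 W

Γ = (1590 − 271)/(1590 + 271) = 0.709
|Γ|² = 0.502
P_refl = |Γ|²·P_inc = 32.2 W, P_del = (1 − |Γ|²)·P_inc = 31.9 W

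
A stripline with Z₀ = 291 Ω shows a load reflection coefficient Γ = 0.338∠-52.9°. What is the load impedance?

Z_L = Z_0·(1 + Γ)/(1 − Γ) = 291·(1.2 − j0.27)/(0.796 + j0.27)

Z_L ≈ 365 − j222 Ω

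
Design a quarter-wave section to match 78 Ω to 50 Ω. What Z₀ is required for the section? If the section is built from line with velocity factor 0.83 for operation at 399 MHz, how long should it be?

Z_qwt = √(Z_0·R_L) = √(50 × 78) = √3900
λ = 0.83·c/f = 0.624 m, so l = λ/4 = 0.156 m

Z_qwt ≈ 62.4 Ω; length ≈ 15.6 cm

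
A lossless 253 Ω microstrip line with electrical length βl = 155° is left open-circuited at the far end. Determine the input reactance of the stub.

X_in ≈ 543 Ω (inductive)

tan(βl) = -0.466
For an open-circuited stub, Z_in = −jZ_0·cot(βl) = −jZ_0/tan(βl)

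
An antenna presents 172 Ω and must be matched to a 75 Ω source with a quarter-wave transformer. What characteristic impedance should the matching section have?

Z_qwt = √(Z_0·R_L) = √(75 × 172) = √12900

Z_qwt ≈ 114 Ω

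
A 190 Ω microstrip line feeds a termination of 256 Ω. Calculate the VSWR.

VSWR ≈ 1.35

Γ = (256 − 190)/(256 + 190) = 0.148
VSWR = (1 + 0.148)/(1 − 0.148)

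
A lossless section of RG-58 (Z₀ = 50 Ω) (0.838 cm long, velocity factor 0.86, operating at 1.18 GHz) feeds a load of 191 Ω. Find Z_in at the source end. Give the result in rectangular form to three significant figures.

Z_in ≈ 108 − j88.8 Ω

λ = v/f = 0.86·c / 1.18 GHz = 0.219 m
βl = 2π·l/λ = 2π × 0.0383 = 13.8°
tan(βl) = tan(13.8°) = 0.246
Z_in = Z_0·(Z_L + jZ_0·tanβl)/(Z_0 + jZ_L·tanβl)
     = 50·(191 + j12.3)/(50 + j46.9)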